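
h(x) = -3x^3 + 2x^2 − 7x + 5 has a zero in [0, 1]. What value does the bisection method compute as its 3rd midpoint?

0.625

midpoint 0.5: h = 1.625 > 0 → [0.5, 1]
midpoint 0.75: h = -0.390625 < 0 → [0.5, 0.75]
midpoint 0.625: h = 0.673828 > 0 → [0.625, 0.75]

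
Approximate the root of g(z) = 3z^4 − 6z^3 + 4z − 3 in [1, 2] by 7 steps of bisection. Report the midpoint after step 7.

m = 1.5, g(m) = -2.0625 (−); new bracket [1.5, 2]
m = 1.75, g(m) = -0.019531 (−); new bracket [1.75, 2]
m = 1.875, g(m) = 2.028076 (+); new bracket [1.75, 1.875]
m = 1.8125, g(m) = 0.9007 (+); new bracket [1.75, 1.8125]
m = 1.78125, g(m) = 0.4161 (+); new bracket [1.75, 1.78125]
m = 1.765625, g(m) = 0.1923 (+); new bracket [1.75, 1.765625]
m = 1.7578125, g(m) = 0.0849 (+); new bracket [1.75, 1.7578125]

1.7578125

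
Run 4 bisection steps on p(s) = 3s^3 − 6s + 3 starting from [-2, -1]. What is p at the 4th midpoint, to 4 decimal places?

p(-1.5) = 1.875 > 0, so the root lies in [-2, -1.5]
p(-1.75) = -2.578125 < 0, so the root lies in [-1.75, -1.5]
p(-1.625) = -0.123047 < 0, so the root lies in [-1.625, -1.5]
p(-1.5625) = 0.9309 > 0, so the root lies in [-1.625, -1.5625]

0.9309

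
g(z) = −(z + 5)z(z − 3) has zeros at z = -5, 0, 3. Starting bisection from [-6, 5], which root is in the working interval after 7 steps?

-5

m = -0.5, g(m) = -7.875 (−); new bracket [-6, -0.5]
m = -3.25, g(m) = -35.546875 (−); new bracket [-6, -3.25]
m = -4.625, g(m) = -13.224609 (−); new bracket [-6, -4.625]
m = -5.3125, g(m) = 13.8 (+); new bracket [-5.3125, -4.625]
m = -4.96875, g(m) = -1.2373 (−); new bracket [-5.3125, -4.96875]
m = -5.140625, g(m) = 5.8849 (+); new bracket [-5.140625, -4.96875]
m = -5.0546875, g(m) = 2.2265 (+); new bracket [-5.0546875, -4.96875]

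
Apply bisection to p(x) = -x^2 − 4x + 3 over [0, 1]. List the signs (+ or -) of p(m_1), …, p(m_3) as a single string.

+-+

x = 0.5 gives p = 0.75, positive; keep [0.5, 1]
x = 0.75 gives p = -0.5625, negative; keep [0.5, 0.75]
x = 0.625 gives p = 0.109375, positive; keep [0.625, 0.75]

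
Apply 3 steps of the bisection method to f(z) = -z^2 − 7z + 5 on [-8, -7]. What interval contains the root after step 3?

[-7.75, -7.625]

z = -7.5 gives f = 1.25, positive; keep [-8, -7.5]
z = -7.75 gives f = -0.8125, negative; keep [-7.75, -7.5]
z = -7.625 gives f = 0.234375, positive; keep [-7.75, -7.625]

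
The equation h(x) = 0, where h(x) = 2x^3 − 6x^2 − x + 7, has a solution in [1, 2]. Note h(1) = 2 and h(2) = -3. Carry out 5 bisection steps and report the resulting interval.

[1.28125, 1.3125]

x = 1.5 gives h = -1.25, negative; keep [1, 1.5]
x = 1.25 gives h = 0.28125, positive; keep [1.25, 1.5]
x = 1.375 gives h = -0.519531, negative; keep [1.25, 1.375]
x = 1.3125 gives h = -0.1265, negative; keep [1.25, 1.3125]
x = 1.28125 gives h = 0.0757, positive; keep [1.28125, 1.3125]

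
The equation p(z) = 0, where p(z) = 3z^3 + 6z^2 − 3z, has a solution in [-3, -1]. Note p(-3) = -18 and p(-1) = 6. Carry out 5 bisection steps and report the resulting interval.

m = -2, p(m) = 6 (+); new bracket [-3, -2]
m = -2.5, p(m) = -1.875 (−); new bracket [-2.5, -2]
m = -2.25, p(m) = 2.953125 (+); new bracket [-2.5, -2.25]
m = -2.375, p(m) = 0.7793 (+); new bracket [-2.5, -2.375]
m = -2.4375, p(m) = -0.4856 (−); new bracket [-2.4375, -2.375]

[-2.4375, -2.375]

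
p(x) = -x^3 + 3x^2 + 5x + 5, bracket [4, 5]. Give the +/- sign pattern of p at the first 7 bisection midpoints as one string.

m = 4.5, p(m) = -2.875 (−); new bracket [4, 4.5]
m = 4.25, p(m) = 3.671875 (+); new bracket [4.25, 4.5]
m = 4.375, p(m) = 0.556641 (+); new bracket [4.375, 4.5]
m = 4.4375, p(m) = -1.1189 (−); new bracket [4.375, 4.4375]
m = 4.40625, p(m) = -0.2711 (−); new bracket [4.375, 4.40625]
m = 4.390625, p(m) = 0.1452 (+); new bracket [4.390625, 4.40625]
m = 4.3984375, p(m) = -0.0623 (−); new bracket [4.390625, 4.3984375]

-++--+-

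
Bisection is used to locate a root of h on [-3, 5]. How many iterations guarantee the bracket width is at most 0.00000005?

Width after n steps is 8/2^n. Need 2^n ≥ 8/0.00000005 = 160000000.
2^27 = 134217728 < 160000000 ≤ 2^28 = 268435456, so n = 28.

28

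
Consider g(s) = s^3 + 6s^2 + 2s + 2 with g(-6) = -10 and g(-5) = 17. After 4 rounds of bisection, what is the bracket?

[-5.75, -5.6875]

g(-5.5) = 6.125 > 0, so the root lies in [-6, -5.5]
g(-5.75) = -1.234375 < 0, so the root lies in [-5.75, -5.5]
g(-5.625) = 2.615234 > 0, so the root lies in [-5.75, -5.625]
g(-5.6875) = 0.7336 > 0, so the root lies in [-5.75, -5.6875]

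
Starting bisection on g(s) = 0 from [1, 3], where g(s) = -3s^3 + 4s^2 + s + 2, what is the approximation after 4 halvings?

1.625

m = 2, g(m) = -4 (−); new bracket [1, 2]
m = 1.5, g(m) = 2.375 (+); new bracket [1.5, 2]
m = 1.75, g(m) = -0.078125 (−); new bracket [1.5, 1.75]
m = 1.625, g(m) = 1.3145 (+); new bracket [1.625, 1.75]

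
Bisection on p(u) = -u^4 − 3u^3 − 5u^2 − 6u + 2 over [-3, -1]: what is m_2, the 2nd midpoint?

u = -2 gives p = 2, positive; keep [-3, -2]
u = -2.5 gives p = -6.4375, negative; keep [-2.5, -2]

-2.5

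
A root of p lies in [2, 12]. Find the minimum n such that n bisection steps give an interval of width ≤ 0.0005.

Width after n steps is 10/2^n. Need 2^n ≥ 10/0.0005 = 20000.
2^14 = 16384 < 20000 ≤ 2^15 = 32768, so n = 15.

15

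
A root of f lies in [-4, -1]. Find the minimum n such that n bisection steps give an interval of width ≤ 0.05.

6

Width after n steps is 3/2^n. Need 2^n ≥ 3/0.05 = 60.
2^5 = 32 < 60 ≤ 2^6 = 64, so n = 6.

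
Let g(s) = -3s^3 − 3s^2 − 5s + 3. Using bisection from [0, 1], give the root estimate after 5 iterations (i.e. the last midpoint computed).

midpoint 0.5: g = -0.625 < 0 → [0, 0.5]
midpoint 0.25: g = 1.515625 > 0 → [0.25, 0.5]
midpoint 0.375: g = 0.544922 > 0 → [0.375, 0.5]
midpoint 0.4375: g = -0.0129 < 0 → [0.375, 0.4375]
midpoint 0.40625: g = 0.2725 > 0 → [0.40625, 0.4375]

0.40625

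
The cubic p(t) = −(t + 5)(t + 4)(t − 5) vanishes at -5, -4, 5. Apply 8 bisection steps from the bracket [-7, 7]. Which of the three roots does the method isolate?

5

t = 0 gives p = 100, positive; keep [0, 7]
t = 3.5 gives p = 95.625, positive; keep [3.5, 7]
t = 5.25 gives p = -23.703125, negative; keep [3.5, 5.25]
t = 4.375 gives p = 49.0723, positive; keep [4.375, 5.25]
t = 4.8125 gives p = 16.2136, positive; keep [4.8125, 5.25]
t = 5.03125 gives p = -2.8311, negative; keep [4.8125, 5.03125]
t = 4.921875 gives p = 6.9158, positive; keep [4.921875, 5.03125]
t = 4.9765625 gives p = 2.099, positive; keep [4.9765625, 5.03125]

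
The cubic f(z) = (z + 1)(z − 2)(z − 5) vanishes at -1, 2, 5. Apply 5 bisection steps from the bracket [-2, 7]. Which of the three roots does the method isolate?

m = 2.5, f(m) = -4.375 (−); new bracket [2.5, 7]
m = 4.75, f(m) = -3.953125 (−); new bracket [4.75, 7]
m = 5.875, f(m) = 23.310547 (+); new bracket [4.75, 5.875]
m = 5.3125, f(m) = 6.5344 (+); new bracket [4.75, 5.3125]
m = 5.03125, f(m) = 0.5713 (+); new bracket [4.75, 5.03125]

5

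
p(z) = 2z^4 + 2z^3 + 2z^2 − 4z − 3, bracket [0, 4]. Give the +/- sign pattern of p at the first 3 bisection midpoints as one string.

midpoint 2: p = 45 > 0 → [0, 2]
midpoint 1: p = -1 < 0 → [1, 2]
midpoint 1.5: p = 12.375 > 0 → [1, 1.5]

+-+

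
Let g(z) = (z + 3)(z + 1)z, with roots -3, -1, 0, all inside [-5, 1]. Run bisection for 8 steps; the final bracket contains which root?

-3

midpoint -2: g = 2 > 0 → [-5, -2]
midpoint -3.5: g = -4.375 < 0 → [-3.5, -2]
midpoint -2.75: g = 1.203125 > 0 → [-3.5, -2.75]
midpoint -3.125: g = -0.8301 < 0 → [-3.125, -2.75]
midpoint -2.9375: g = 0.3557 > 0 → [-3.125, -2.9375]
midpoint -3.03125: g = -0.1924 < 0 → [-3.03125, -2.9375]
midpoint -2.984375: g = 0.0925 > 0 → [-3.03125, -2.984375]
midpoint -3.0078125: g = -0.0472 < 0 → [-3.0078125, -2.984375]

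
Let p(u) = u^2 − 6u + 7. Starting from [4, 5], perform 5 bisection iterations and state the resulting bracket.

midpoint 4.5: p = 0.25 > 0 → [4, 4.5]
midpoint 4.25: p = -0.4375 < 0 → [4.25, 4.5]
midpoint 4.375: p = -0.109375 < 0 → [4.375, 4.5]
midpoint 4.4375: p = 0.0664 > 0 → [4.375, 4.4375]
midpoint 4.40625: p = -0.0225 < 0 → [4.40625, 4.4375]

[4.40625, 4.4375]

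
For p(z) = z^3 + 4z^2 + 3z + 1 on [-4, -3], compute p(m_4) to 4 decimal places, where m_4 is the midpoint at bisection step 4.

-0.3074

z = -3.5 gives p = -3.375, negative; keep [-3.5, -3]
z = -3.25 gives p = -0.828125, negative; keep [-3.25, -3]
z = -3.125 gives p = 0.169922, positive; keep [-3.25, -3.125]
z = -3.1875 gives p = -0.3074, negative; keep [-3.1875, -3.125]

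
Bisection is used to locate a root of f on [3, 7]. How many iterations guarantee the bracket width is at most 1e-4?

16

Width after n steps is 4/2^n. Need 2^n ≥ 4/1e-4 = 40000.
2^15 = 32768 < 40000 ≤ 2^16 = 65536, so n = 16.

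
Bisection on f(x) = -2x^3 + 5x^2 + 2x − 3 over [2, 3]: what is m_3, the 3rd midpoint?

m = 2.5, f(m) = 2 (+); new bracket [2.5, 3]
m = 2.75, f(m) = -1.28125 (−); new bracket [2.5, 2.75]
m = 2.625, f(m) = 0.527344 (+); new bracket [2.625, 2.75]

2.625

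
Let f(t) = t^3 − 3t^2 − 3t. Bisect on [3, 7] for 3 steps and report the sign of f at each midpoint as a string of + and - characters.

++-

midpoint 5: f = 35 > 0 → [3, 5]
midpoint 4: f = 4 > 0 → [3, 4]
midpoint 3.5: f = -4.375 < 0 → [3.5, 4]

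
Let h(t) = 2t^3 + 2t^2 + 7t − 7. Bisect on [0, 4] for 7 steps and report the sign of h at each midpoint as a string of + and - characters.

midpoint 2: h = 31 > 0 → [0, 2]
midpoint 1: h = 4 > 0 → [0, 1]
midpoint 0.5: h = -2.75 < 0 → [0.5, 1]
midpoint 0.75: h = 0.2188 > 0 → [0.5, 0.75]
midpoint 0.625: h = -1.3555 < 0 → [0.625, 0.75]
midpoint 0.6875: h = -0.5923 < 0 → [0.6875, 0.75]
midpoint 0.71875: h = -0.1929 < 0 → [0.71875, 0.75]

++-+---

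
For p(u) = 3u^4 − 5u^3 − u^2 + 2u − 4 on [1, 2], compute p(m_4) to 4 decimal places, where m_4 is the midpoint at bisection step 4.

-1.0551

u = 1.5 gives p = -4.9375, negative; keep [1.5, 2]
u = 1.75 gives p = -2.222656, negative; keep [1.75, 2]
u = 1.875 gives p = 0.354248, positive; keep [1.75, 1.875]
u = 1.8125 gives p = -1.0551, negative; keep [1.8125, 1.875]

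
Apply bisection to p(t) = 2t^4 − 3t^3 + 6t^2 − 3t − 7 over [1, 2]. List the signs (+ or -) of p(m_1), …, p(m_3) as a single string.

+--

p(1.5) = 2 > 0, so the root lies in [1, 1.5]
p(1.25) = -2.351562 < 0, so the root lies in [1.25, 1.5]
p(1.375) = -0.431152 < 0, so the root lies in [1.375, 1.5]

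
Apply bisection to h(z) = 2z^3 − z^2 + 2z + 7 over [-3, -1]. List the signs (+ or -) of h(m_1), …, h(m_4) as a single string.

m = -2, h(m) = -17 (−); new bracket [-2, -1]
m = -1.5, h(m) = -5 (−); new bracket [-1.5, -1]
m = -1.25, h(m) = -0.96875 (−); new bracket [-1.25, -1]
m = -1.125, h(m) = 0.6367 (+); new bracket [-1.25, -1.125]

---+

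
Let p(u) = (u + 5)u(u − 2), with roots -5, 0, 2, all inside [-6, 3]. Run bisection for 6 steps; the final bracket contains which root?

m = -1.5, p(m) = 18.375 (+); new bracket [-6, -1.5]
m = -3.75, p(m) = 26.953125 (+); new bracket [-6, -3.75]
m = -4.875, p(m) = 4.189453 (+); new bracket [-6, -4.875]
m = -5.4375, p(m) = -17.6931 (−); new bracket [-5.4375, -4.875]
m = -5.15625, p(m) = -5.7655 (−); new bracket [-5.15625, -4.875]
m = -5.015625, p(m) = -0.5498 (−); new bracket [-5.015625, -4.875]

-5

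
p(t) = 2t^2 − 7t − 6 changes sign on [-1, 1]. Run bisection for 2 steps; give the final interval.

m = 0, p(m) = -6 (−); new bracket [-1, 0]
m = -0.5, p(m) = -2 (−); new bracket [-1, -0.5]

[-1, -0.5]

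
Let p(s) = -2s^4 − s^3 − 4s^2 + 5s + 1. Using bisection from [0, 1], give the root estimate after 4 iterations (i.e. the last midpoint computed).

0.9375

midpoint 0.5: p = 2.25 > 0 → [0.5, 1]
midpoint 0.75: p = 1.445312 > 0 → [0.75, 1]
midpoint 0.875: p = 0.470215 > 0 → [0.875, 1]
midpoint 0.9375: p = -0.1971 < 0 → [0.875, 0.9375]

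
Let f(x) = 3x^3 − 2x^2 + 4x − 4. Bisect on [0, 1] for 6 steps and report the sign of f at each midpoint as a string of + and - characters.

---+++

x = 0.5 gives f = -2.125, negative; keep [0.5, 1]
x = 0.75 gives f = -0.859375, negative; keep [0.75, 1]
x = 0.875 gives f = -0.021484, negative; keep [0.875, 1]
x = 0.9375 gives f = 0.4641, positive; keep [0.875, 0.9375]
x = 0.90625 gives f = 0.2153, positive; keep [0.875, 0.90625]
x = 0.890625 gives f = 0.0954, positive; keep [0.875, 0.890625]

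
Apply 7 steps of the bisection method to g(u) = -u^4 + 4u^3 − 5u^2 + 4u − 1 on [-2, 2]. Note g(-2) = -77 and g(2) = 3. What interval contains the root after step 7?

[0.375, 0.40625]

midpoint 0: g = -1 < 0 → [0, 2]
midpoint 1: g = 1 > 0 → [0, 1]
midpoint 0.5: g = 0.1875 > 0 → [0, 0.5]
midpoint 0.25: g = -0.2539 < 0 → [0.25, 0.5]
midpoint 0.375: g = -0.012 < 0 → [0.375, 0.5]
midpoint 0.4375: g = 0.0913 > 0 → [0.375, 0.4375]
midpoint 0.40625: g = 0.0408 > 0 → [0.375, 0.40625]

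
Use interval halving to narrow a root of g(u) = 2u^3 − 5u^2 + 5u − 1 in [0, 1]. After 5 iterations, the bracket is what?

g(0.5) = 0.5 > 0, so the root lies in [0, 0.5]
g(0.25) = -0.03125 < 0, so the root lies in [0.25, 0.5]
g(0.375) = 0.277344 > 0, so the root lies in [0.25, 0.375]
g(0.3125) = 0.1353 > 0, so the root lies in [0.25, 0.3125]
g(0.28125) = 0.0552 > 0, so the root lies in [0.25, 0.28125]

[0.25, 0.28125]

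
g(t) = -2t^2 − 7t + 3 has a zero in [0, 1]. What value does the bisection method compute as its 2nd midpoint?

0.25

m = 0.5, g(m) = -1 (−); new bracket [0, 0.5]
m = 0.25, g(m) = 1.125 (+); new bracket [0.25, 0.5]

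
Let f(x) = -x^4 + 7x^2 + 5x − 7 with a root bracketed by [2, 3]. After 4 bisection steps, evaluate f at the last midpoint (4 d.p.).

-0.1370

m = 2.5, f(m) = 10.1875 (+); new bracket [2.5, 3]
m = 2.75, f(m) = 2.496094 (+); new bracket [2.75, 3]
m = 2.875, f(m) = -3.086182 (−); new bracket [2.75, 2.875]
m = 2.8125, f(m) = -0.137 (−); new bracket [2.75, 2.8125]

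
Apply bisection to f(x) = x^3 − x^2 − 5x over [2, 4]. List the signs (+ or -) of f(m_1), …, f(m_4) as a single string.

+--+

x = 3 gives f = 3, positive; keep [2, 3]
x = 2.5 gives f = -3.125, negative; keep [2.5, 3]
x = 2.75 gives f = -0.515625, negative; keep [2.75, 3]
x = 2.875 gives f = 1.123, positive; keep [2.75, 2.875]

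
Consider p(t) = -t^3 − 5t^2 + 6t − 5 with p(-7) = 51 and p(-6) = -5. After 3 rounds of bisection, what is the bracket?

m = -6.5, p(m) = 19.375 (+); new bracket [-6.5, -6]
m = -6.25, p(m) = 6.328125 (+); new bracket [-6.25, -6]
m = -6.125, p(m) = 0.455078 (+); new bracket [-6.125, -6]

[-6.125, -6]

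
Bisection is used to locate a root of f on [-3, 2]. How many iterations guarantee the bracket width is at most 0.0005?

14

Width after n steps is 5/2^n. Need 2^n ≥ 5/0.0005 = 10000.
2^13 = 8192 < 10000 ≤ 2^14 = 16384, so n = 14.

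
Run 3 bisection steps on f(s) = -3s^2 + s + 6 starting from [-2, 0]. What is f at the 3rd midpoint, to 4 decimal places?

0.0625

m = -1, f(m) = 2 (+); new bracket [-2, -1]
m = -1.5, f(m) = -2.25 (−); new bracket [-1.5, -1]
m = -1.25, f(m) = 0.0625 (+); new bracket [-1.5, -1.25]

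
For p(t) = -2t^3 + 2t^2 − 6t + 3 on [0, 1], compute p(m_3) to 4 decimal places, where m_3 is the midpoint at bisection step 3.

p(0.5) = 0.25 > 0, so the root lies in [0.5, 1]
p(0.75) = -1.21875 < 0, so the root lies in [0.5, 0.75]
p(0.625) = -0.457031 < 0, so the root lies in [0.5, 0.625]

-0.4570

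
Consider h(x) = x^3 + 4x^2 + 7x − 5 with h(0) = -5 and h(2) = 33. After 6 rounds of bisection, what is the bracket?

[0.53125, 0.5625]

h(1) = 7 > 0, so the root lies in [0, 1]
h(0.5) = -0.375 < 0, so the root lies in [0.5, 1]
h(0.75) = 2.921875 > 0, so the root lies in [0.5, 0.75]
h(0.625) = 1.1816 > 0, so the root lies in [0.5, 0.625]
h(0.5625) = 0.3811 > 0, so the root lies in [0.5, 0.5625]
h(0.53125) = -0.0024 < 0, so the root lies in [0.53125, 0.5625]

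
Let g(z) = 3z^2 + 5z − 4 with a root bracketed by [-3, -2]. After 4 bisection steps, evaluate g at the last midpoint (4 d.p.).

0.4805

m = -2.5, g(m) = 2.25 (+); new bracket [-2.5, -2]
m = -2.25, g(m) = -0.0625 (−); new bracket [-2.5, -2.25]
m = -2.375, g(m) = 1.046875 (+); new bracket [-2.375, -2.25]
m = -2.3125, g(m) = 0.4805 (+); new bracket [-2.3125, -2.25]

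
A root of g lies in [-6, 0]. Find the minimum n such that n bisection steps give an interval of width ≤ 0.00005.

17

Width after n steps is 6/2^n. Need 2^n ≥ 6/0.00005 = 120000.
2^16 = 65536 < 120000 ≤ 2^17 = 131072, so n = 17.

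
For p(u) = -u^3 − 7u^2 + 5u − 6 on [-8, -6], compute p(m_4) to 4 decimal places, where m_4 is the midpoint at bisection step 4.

m = -7, p(m) = -41 (−); new bracket [-8, -7]
m = -7.5, p(m) = -15.375 (−); new bracket [-8, -7.5]
m = -7.75, p(m) = 0.296875 (+); new bracket [-7.75, -7.5]
m = -7.625, p(m) = -7.7871 (−); new bracket [-7.75, -7.625]

-7.7871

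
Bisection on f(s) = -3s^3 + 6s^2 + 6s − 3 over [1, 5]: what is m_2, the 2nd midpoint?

f(3) = -12 < 0, so the root lies in [1, 3]
f(2) = 9 > 0, so the root lies in [2, 3]

2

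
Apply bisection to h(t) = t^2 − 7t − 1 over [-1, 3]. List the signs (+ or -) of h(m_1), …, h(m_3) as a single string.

--+

m = 1, h(m) = -7 (−); new bracket [-1, 1]
m = 0, h(m) = -1 (−); new bracket [-1, 0]
m = -0.5, h(m) = 2.75 (+); new bracket [-0.5, 0]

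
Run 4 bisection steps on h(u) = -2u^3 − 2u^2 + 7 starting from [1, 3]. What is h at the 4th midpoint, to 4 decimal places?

1.6211

midpoint 2: h = -17 < 0 → [1, 2]
midpoint 1.5: h = -4.25 < 0 → [1, 1.5]
midpoint 1.25: h = -0.03125 < 0 → [1, 1.25]
midpoint 1.125: h = 1.6211 > 0 → [1.125, 1.25]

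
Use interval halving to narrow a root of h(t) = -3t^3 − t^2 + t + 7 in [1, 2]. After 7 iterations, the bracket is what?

h(1.5) = -3.875 < 0, so the root lies in [1, 1.5]
h(1.25) = 0.828125 > 0, so the root lies in [1.25, 1.5]
h(1.375) = -1.314453 < 0, so the root lies in [1.25, 1.375]
h(1.3125) = -0.1931 < 0, so the root lies in [1.25, 1.3125]
h(1.28125) = 0.3297 > 0, so the root lies in [1.28125, 1.3125]
h(1.296875) = 0.0714 > 0, so the root lies in [1.296875, 1.3125]
h(1.3046875) = -0.0601 < 0, so the root lies in [1.296875, 1.3046875]

[1.296875, 1.3046875]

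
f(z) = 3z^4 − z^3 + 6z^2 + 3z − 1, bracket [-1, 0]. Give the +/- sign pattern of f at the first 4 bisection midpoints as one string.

z = -0.5 gives f = -0.6875, negative; keep [-1, -0.5]
z = -0.75 gives f = 1.496094, positive; keep [-0.75, -0.5]
z = -0.625 gives f = 0.170654, positive; keep [-0.625, -0.5]
z = -0.5625 gives f = -0.3107, negative; keep [-0.625, -0.5625]

-++-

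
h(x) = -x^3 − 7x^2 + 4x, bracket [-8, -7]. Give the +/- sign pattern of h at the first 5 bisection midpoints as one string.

midpoint -7.5: h = -1.875 < 0 → [-8, -7.5]
midpoint -7.75: h = 14.046875 > 0 → [-7.75, -7.5]
midpoint -7.625: h = 5.837891 > 0 → [-7.625, -7.5]
midpoint -7.5625: h = 1.9202 > 0 → [-7.5625, -7.5]
midpoint -7.53125: h = 0.0074 > 0 → [-7.53125, -7.5]

-++++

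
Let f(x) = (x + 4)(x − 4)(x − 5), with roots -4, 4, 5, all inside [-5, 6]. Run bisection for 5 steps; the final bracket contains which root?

-4

x = 0.5 gives f = 70.875, positive; keep [-5, 0.5]
x = -2.25 gives f = 79.296875, positive; keep [-5, -2.25]
x = -3.625 gives f = 24.662109, positive; keep [-5, -3.625]
x = -4.3125 gives f = -24.1907, negative; keep [-4.3125, -3.625]
x = -3.96875 gives f = 2.2334, positive; keep [-4.3125, -3.96875]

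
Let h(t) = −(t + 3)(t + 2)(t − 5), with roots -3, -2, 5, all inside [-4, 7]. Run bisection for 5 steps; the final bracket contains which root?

5

h(1.5) = 55.125 > 0, so the root lies in [1.5, 7]
h(4.25) = 33.984375 > 0, so the root lies in [4.25, 7]
h(5.625) = -41.103516 < 0, so the root lies in [4.25, 5.625]
h(4.9375) = 3.4417 > 0, so the root lies in [4.9375, 5.625]
h(5.28125) = -16.9588 < 0, so the root lies in [4.9375, 5.28125]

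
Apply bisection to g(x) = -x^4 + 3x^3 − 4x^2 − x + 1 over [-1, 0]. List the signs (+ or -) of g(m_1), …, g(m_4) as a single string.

+---

g(-0.5) = 0.0625 > 0, so the root lies in [-1, -0.5]
g(-0.75) = -2.082031 < 0, so the root lies in [-0.75, -0.5]
g(-0.625) = -0.82251 < 0, so the root lies in [-0.625, -0.5]
g(-0.5625) = -0.3372 < 0, so the root lies in [-0.5625, -0.5]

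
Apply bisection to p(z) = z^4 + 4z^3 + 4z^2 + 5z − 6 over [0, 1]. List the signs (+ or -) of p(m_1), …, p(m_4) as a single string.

-+-+

m = 0.5, p(m) = -1.9375 (−); new bracket [0.5, 1]
m = 0.75, p(m) = 2.003906 (+); new bracket [0.5, 0.75]
m = 0.625, p(m) = -0.18335 (−); new bracket [0.625, 0.75]
m = 0.6875, p(m) = 0.8513 (+); new bracket [0.625, 0.6875]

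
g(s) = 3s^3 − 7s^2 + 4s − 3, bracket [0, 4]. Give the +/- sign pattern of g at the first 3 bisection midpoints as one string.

s = 2 gives g = 1, positive; keep [0, 2]
s = 1 gives g = -3, negative; keep [1, 2]
s = 1.5 gives g = -2.625, negative; keep [1.5, 2]

+--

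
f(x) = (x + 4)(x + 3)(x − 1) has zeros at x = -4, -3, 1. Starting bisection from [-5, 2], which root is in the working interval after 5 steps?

1

f(-1.5) = -9.375 < 0, so the root lies in [-1.5, 2]
f(0.25) = -10.359375 < 0, so the root lies in [0.25, 2]
f(1.125) = 2.642578 > 0, so the root lies in [0.25, 1.125]
f(0.6875) = -5.4016 < 0, so the root lies in [0.6875, 1.125]
f(0.90625) = -1.7967 < 0, so the root lies in [0.90625, 1.125]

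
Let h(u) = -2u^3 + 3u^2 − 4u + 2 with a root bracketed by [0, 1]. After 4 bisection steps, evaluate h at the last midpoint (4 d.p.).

0.0181

h(0.5) = 0.5 > 0, so the root lies in [0.5, 1]
h(0.75) = -0.15625 < 0, so the root lies in [0.5, 0.75]
h(0.625) = 0.183594 > 0, so the root lies in [0.625, 0.75]
h(0.6875) = 0.0181 > 0, so the root lies in [0.6875, 0.75]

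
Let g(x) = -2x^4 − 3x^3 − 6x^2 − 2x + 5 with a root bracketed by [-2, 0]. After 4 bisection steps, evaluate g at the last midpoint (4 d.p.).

0.7241

x = -1 gives g = 2, positive; keep [-2, -1]
x = -1.5 gives g = -5.5, negative; keep [-1.5, -1]
x = -1.25 gives g = -0.898438, negative; keep [-1.25, -1]
x = -1.125 gives g = 0.7241, positive; keep [-1.25, -1.125]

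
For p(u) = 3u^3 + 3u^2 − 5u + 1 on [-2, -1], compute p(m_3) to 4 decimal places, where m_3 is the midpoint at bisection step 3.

m = -1.5, p(m) = 5.125 (+); new bracket [-2, -1.5]
m = -1.75, p(m) = 2.859375 (+); new bracket [-2, -1.75]
m = -1.875, p(m) = 1.146484 (+); new bracket [-2, -1.875]

1.1465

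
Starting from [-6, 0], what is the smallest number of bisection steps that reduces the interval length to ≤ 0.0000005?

Width after n steps is 6/2^n. Need 2^n ≥ 6/0.0000005 = 12000000.
2^23 = 8388608 < 12000000 ≤ 2^24 = 16777216, so n = 24.

24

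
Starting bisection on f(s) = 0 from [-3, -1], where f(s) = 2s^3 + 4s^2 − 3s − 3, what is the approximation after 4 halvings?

f(-2) = 3 > 0, so the root lies in [-3, -2]
f(-2.5) = -1.75 < 0, so the root lies in [-2.5, -2]
f(-2.25) = 1.21875 > 0, so the root lies in [-2.5, -2.25]
f(-2.375) = -0.1055 < 0, so the root lies in [-2.375, -2.25]

-2.375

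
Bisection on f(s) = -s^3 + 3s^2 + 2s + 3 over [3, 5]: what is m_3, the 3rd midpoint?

midpoint 4: f = -5 < 0 → [3, 4]
midpoint 3.5: f = 3.875 > 0 → [3.5, 4]
midpoint 3.75: f = -0.046875 < 0 → [3.5, 3.75]

3.75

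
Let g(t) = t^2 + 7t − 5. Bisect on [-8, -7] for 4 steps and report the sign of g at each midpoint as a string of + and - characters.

midpoint -7.5: g = -1.25 < 0 → [-8, -7.5]
midpoint -7.75: g = 0.8125 > 0 → [-7.75, -7.5]
midpoint -7.625: g = -0.234375 < 0 → [-7.75, -7.625]
midpoint -7.6875: g = 0.2852 > 0 → [-7.6875, -7.625]

-+-+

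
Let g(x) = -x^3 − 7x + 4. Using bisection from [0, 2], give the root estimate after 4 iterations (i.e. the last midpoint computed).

midpoint 1: g = -4 < 0 → [0, 1]
midpoint 0.5: g = 0.375 > 0 → [0.5, 1]
midpoint 0.75: g = -1.671875 < 0 → [0.5, 0.75]
midpoint 0.625: g = -0.6191 < 0 → [0.5, 0.625]

0.625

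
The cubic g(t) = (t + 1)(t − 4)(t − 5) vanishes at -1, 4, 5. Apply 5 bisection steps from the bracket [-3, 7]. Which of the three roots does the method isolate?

-1

midpoint 2: g = 18 > 0 → [-3, 2]
midpoint -0.5: g = 12.375 > 0 → [-3, -0.5]
midpoint -1.75: g = -29.109375 < 0 → [-1.75, -0.5]
midpoint -1.125: g = -3.9238 < 0 → [-1.125, -0.5]
midpoint -0.8125: g = 5.2449 > 0 → [-1.125, -0.8125]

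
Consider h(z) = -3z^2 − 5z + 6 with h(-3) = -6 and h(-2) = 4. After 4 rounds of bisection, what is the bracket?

[-2.5, -2.4375]

m = -2.5, h(m) = -0.25 (−); new bracket [-2.5, -2]
m = -2.25, h(m) = 2.0625 (+); new bracket [-2.5, -2.25]
m = -2.375, h(m) = 0.953125 (+); new bracket [-2.5, -2.375]
m = -2.4375, h(m) = 0.3633 (+); new bracket [-2.5, -2.4375]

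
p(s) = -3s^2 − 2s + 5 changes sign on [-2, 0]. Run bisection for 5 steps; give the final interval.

[-1.6875, -1.625]

p(-1) = 4 > 0, so the root lies in [-2, -1]
p(-1.5) = 1.25 > 0, so the root lies in [-2, -1.5]
p(-1.75) = -0.6875 < 0, so the root lies in [-1.75, -1.5]
p(-1.625) = 0.3281 > 0, so the root lies in [-1.75, -1.625]
p(-1.6875) = -0.168 < 0, so the root lies in [-1.6875, -1.625]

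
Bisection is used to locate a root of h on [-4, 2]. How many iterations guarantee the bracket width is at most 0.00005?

Width after n steps is 6/2^n. Need 2^n ≥ 6/0.00005 = 120000.
2^16 = 65536 < 120000 ≤ 2^17 = 131072, so n = 17.

17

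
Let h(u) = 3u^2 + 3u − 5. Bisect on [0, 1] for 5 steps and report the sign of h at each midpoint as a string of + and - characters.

h(0.5) = -2.75 < 0, so the root lies in [0.5, 1]
h(0.75) = -1.0625 < 0, so the root lies in [0.75, 1]
h(0.875) = -0.078125 < 0, so the root lies in [0.875, 1]
h(0.9375) = 0.4492 > 0, so the root lies in [0.875, 0.9375]
h(0.90625) = 0.1826 > 0, so the root lies in [0.875, 0.90625]

---++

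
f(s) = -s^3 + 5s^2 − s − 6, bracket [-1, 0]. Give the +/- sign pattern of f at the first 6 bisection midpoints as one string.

---+--

s = -0.5 gives f = -4.125, negative; keep [-1, -0.5]
s = -0.75 gives f = -2.015625, negative; keep [-1, -0.75]
s = -0.875 gives f = -0.626953, negative; keep [-1, -0.875]
s = -0.9375 gives f = 0.156, positive; keep [-0.9375, -0.875]
s = -0.90625 gives f = -0.243, negative; keep [-0.9375, -0.90625]
s = -0.921875 gives f = -0.0454, negative; keep [-0.9375, -0.921875]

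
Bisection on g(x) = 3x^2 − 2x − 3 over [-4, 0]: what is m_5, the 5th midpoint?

-0.625

m = -2, g(m) = 13 (+); new bracket [-2, 0]
m = -1, g(m) = 2 (+); new bracket [-1, 0]
m = -0.5, g(m) = -1.25 (−); new bracket [-1, -0.5]
m = -0.75, g(m) = 0.1875 (+); new bracket [-0.75, -0.5]
m = -0.625, g(m) = -0.5781 (−); new bracket [-0.75, -0.625]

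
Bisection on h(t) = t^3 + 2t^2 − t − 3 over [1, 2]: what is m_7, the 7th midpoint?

h(1.5) = 3.375 > 0, so the root lies in [1, 1.5]
h(1.25) = 0.828125 > 0, so the root lies in [1, 1.25]
h(1.125) = -0.169922 < 0, so the root lies in [1.125, 1.25]
h(1.1875) = 0.3074 > 0, so the root lies in [1.125, 1.1875]
h(1.15625) = 0.0634 > 0, so the root lies in [1.125, 1.15625]
h(1.140625) = -0.0546 < 0, so the root lies in [1.140625, 1.15625]
h(1.1484375) = 0.0041 > 0, so the root lies in [1.140625, 1.1484375]

1.1484375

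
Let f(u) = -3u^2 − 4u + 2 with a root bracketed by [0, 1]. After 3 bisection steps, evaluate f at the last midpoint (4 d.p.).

m = 0.5, f(m) = -0.75 (−); new bracket [0, 0.5]
m = 0.25, f(m) = 0.8125 (+); new bracket [0.25, 0.5]
m = 0.375, f(m) = 0.078125 (+); new bracket [0.375, 0.5]

0.0781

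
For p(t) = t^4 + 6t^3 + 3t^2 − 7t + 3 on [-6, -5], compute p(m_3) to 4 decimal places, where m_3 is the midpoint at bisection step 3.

-0.1130

midpoint -5.5: p = 49.0625 > 0 → [-5.5, -5]
midpoint -5.25: p = 13.910156 > 0 → [-5.25, -5]
midpoint -5.125: p = -0.113037 < 0 → [-5.25, -5.125]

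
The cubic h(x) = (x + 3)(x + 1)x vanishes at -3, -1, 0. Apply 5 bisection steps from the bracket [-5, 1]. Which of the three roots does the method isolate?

-3

x = -2 gives h = 2, positive; keep [-5, -2]
x = -3.5 gives h = -4.375, negative; keep [-3.5, -2]
x = -2.75 gives h = 1.203125, positive; keep [-3.5, -2.75]
x = -3.125 gives h = -0.8301, negative; keep [-3.125, -2.75]
x = -2.9375 gives h = 0.3557, positive; keep [-3.125, -2.9375]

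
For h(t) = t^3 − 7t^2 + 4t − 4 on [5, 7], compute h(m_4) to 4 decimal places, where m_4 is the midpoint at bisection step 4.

midpoint 6: h = -16 < 0 → [6, 7]
midpoint 6.5: h = 0.875 > 0 → [6, 6.5]
midpoint 6.25: h = -8.296875 < 0 → [6.25, 6.5]
midpoint 6.375: h = -3.9004 < 0 → [6.375, 6.5]

-3.9004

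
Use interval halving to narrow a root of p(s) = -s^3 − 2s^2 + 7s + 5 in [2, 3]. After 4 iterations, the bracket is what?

s = 2.5 gives p = -5.625, negative; keep [2, 2.5]
s = 2.25 gives p = -0.765625, negative; keep [2, 2.25]
s = 2.125 gives p = 1.248047, positive; keep [2.125, 2.25]
s = 2.1875 gives p = 0.2747, positive; keep [2.1875, 2.25]

[2.1875, 2.25]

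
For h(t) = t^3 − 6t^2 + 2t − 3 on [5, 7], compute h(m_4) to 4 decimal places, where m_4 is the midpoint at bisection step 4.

-3.6152

midpoint 6: h = 9 > 0 → [5, 6]
midpoint 5.5: h = -7.125 < 0 → [5.5, 6]
midpoint 5.75: h = 0.234375 > 0 → [5.5, 5.75]
midpoint 5.625: h = -3.6152 < 0 → [5.625, 5.75]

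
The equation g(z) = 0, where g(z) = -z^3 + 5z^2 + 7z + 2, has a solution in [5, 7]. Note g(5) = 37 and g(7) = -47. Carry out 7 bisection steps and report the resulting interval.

g(6) = 8 > 0, so the root lies in [6, 7]
g(6.5) = -15.875 < 0, so the root lies in [6, 6.5]
g(6.25) = -3.078125 < 0, so the root lies in [6, 6.25]
g(6.125) = 2.6699 > 0, so the root lies in [6.125, 6.25]
g(6.1875) = -0.1511 < 0, so the root lies in [6.125, 6.1875]
g(6.15625) = 1.2726 > 0, so the root lies in [6.15625, 6.1875]
g(6.171875) = 0.564 > 0, so the root lies in [6.171875, 6.1875]

[6.171875, 6.1875]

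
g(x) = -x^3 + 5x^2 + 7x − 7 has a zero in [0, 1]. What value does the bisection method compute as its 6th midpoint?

0.703125

x = 0.5 gives g = -2.375, negative; keep [0.5, 1]
x = 0.75 gives g = 0.640625, positive; keep [0.5, 0.75]
x = 0.625 gives g = -0.916016, negative; keep [0.625, 0.75]
x = 0.6875 gives g = -0.1492, negative; keep [0.6875, 0.75]
x = 0.71875 gives g = 0.243, positive; keep [0.6875, 0.71875]
x = 0.703125 gives g = 0.0462, positive; keep [0.6875, 0.703125]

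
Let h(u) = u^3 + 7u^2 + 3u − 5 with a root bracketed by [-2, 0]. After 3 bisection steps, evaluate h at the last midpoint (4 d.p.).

midpoint -1: h = -2 < 0 → [-2, -1]
midpoint -1.5: h = 2.875 > 0 → [-1.5, -1]
midpoint -1.25: h = 0.234375 > 0 → [-1.25, -1]

0.2344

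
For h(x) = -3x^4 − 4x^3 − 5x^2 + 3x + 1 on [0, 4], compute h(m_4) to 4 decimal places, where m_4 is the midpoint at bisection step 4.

-2.1992

midpoint 2: h = -93 < 0 → [0, 2]
midpoint 1: h = -8 < 0 → [0, 1]
midpoint 0.5: h = 0.5625 > 0 → [0.5, 1]
midpoint 0.75: h = -2.1992 < 0 → [0.5, 0.75]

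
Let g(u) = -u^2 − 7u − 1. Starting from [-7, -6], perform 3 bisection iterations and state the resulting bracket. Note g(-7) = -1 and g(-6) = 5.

[-6.875, -6.75]

u = -6.5 gives g = 2.25, positive; keep [-7, -6.5]
u = -6.75 gives g = 0.6875, positive; keep [-7, -6.75]
u = -6.875 gives g = -0.140625, negative; keep [-6.875, -6.75]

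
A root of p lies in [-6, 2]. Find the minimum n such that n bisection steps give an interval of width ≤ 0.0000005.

24

Width after n steps is 8/2^n. Need 2^n ≥ 8/0.0000005 = 16000000.
2^23 = 8388608 < 16000000 ≤ 2^24 = 16777216, so n = 24.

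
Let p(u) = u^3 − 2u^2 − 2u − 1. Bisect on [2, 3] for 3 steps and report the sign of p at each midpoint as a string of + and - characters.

p(2.5) = -2.875 < 0, so the root lies in [2.5, 3]
p(2.75) = -0.828125 < 0, so the root lies in [2.75, 3]
p(2.875) = 0.482422 > 0, so the root lies in [2.75, 2.875]

--+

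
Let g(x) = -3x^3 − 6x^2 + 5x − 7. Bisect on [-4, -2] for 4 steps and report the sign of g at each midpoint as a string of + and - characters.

m = -3, g(m) = 5 (+); new bracket [-3, -2]
m = -2.5, g(m) = -10.125 (−); new bracket [-3, -2.5]
m = -2.75, g(m) = -3.734375 (−); new bracket [-3, -2.75]
m = -2.875, g(m) = 0.3223 (+); new bracket [-2.875, -2.75]

+--+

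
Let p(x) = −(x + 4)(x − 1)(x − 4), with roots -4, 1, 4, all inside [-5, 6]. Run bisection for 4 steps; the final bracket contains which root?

-4

m = 0.5, p(m) = -7.875 (−); new bracket [-5, 0.5]
m = -2.25, p(m) = -35.546875 (−); new bracket [-5, -2.25]
m = -3.625, p(m) = -13.224609 (−); new bracket [-5, -3.625]
m = -4.3125, p(m) = 13.8 (+); new bracket [-4.3125, -3.625]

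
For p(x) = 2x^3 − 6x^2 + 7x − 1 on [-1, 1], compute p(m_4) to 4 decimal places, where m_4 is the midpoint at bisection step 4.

-0.2148

midpoint 0: p = -1 < 0 → [0, 1]
midpoint 0.5: p = 1.25 > 0 → [0, 0.5]
midpoint 0.25: p = 0.40625 > 0 → [0, 0.25]
midpoint 0.125: p = -0.2148 < 0 → [0.125, 0.25]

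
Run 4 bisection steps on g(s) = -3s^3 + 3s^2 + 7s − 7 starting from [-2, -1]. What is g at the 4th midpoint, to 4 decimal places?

0.8308

s = -1.5 gives g = -0.625, negative; keep [-2, -1.5]
s = -1.75 gives g = 6.015625, positive; keep [-1.75, -1.5]
s = -1.625 gives g = 2.419922, positive; keep [-1.625, -1.5]
s = -1.5625 gives g = 0.8308, positive; keep [-1.5625, -1.5]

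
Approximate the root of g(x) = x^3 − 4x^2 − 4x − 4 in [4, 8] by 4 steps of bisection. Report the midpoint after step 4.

midpoint 6: g = 44 > 0 → [4, 6]
midpoint 5: g = 1 > 0 → [4, 5]
midpoint 4.5: g = -11.875 < 0 → [4.5, 5]
midpoint 4.75: g = -6.0781 < 0 → [4.75, 5]

4.75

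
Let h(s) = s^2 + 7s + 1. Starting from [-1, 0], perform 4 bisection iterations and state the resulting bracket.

h(-0.5) = -2.25 < 0, so the root lies in [-0.5, 0]
h(-0.25) = -0.6875 < 0, so the root lies in [-0.25, 0]
h(-0.125) = 0.140625 > 0, so the root lies in [-0.25, -0.125]
h(-0.1875) = -0.2773 < 0, so the root lies in [-0.1875, -0.125]

[-0.1875, -0.125]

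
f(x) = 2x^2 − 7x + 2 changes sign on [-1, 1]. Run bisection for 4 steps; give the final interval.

m = 0, f(m) = 2 (+); new bracket [0, 1]
m = 0.5, f(m) = -1 (−); new bracket [0, 0.5]
m = 0.25, f(m) = 0.375 (+); new bracket [0.25, 0.5]
m = 0.375, f(m) = -0.3438 (−); new bracket [0.25, 0.375]

[0.25, 0.375]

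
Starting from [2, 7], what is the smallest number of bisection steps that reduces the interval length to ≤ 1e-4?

16

Width after n steps is 5/2^n. Need 2^n ≥ 5/1e-4 = 50000.
2^15 = 32768 < 50000 ≤ 2^16 = 65536, so n = 16.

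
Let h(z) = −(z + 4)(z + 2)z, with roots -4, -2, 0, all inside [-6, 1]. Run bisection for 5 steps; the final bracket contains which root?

h(-2.5) = -1.875 < 0, so the root lies in [-6, -2.5]
h(-4.25) = 2.390625 > 0, so the root lies in [-4.25, -2.5]
h(-3.375) = -2.900391 < 0, so the root lies in [-4.25, -3.375]
h(-3.8125) = -1.2957 < 0, so the root lies in [-4.25, -3.8125]
h(-4.03125) = 0.2559 > 0, so the root lies in [-4.03125, -3.8125]

-4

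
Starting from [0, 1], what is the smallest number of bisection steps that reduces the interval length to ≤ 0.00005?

15

Width after n steps is 1/2^n. Need 2^n ≥ 1/0.00005 = 20000.
2^14 = 16384 < 20000 ≤ 2^15 = 32768, so n = 15.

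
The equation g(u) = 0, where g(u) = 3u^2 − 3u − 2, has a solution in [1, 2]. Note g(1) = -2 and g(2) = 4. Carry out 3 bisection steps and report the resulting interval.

[1.375, 1.5]

midpoint 1.5: g = 0.25 > 0 → [1, 1.5]
midpoint 1.25: g = -1.0625 < 0 → [1.25, 1.5]
midpoint 1.375: g = -0.453125 < 0 → [1.375, 1.5]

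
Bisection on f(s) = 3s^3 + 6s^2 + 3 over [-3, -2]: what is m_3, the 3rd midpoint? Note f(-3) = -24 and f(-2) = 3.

midpoint -2.5: f = -6.375 < 0 → [-2.5, -2]
midpoint -2.25: f = -0.796875 < 0 → [-2.25, -2]
midpoint -2.125: f = 1.306641 > 0 → [-2.25, -2.125]

-2.125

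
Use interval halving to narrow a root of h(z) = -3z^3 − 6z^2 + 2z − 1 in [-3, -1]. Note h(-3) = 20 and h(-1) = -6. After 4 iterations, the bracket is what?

[-2.375, -2.25]

z = -2 gives h = -5, negative; keep [-3, -2]
z = -2.5 gives h = 3.375, positive; keep [-2.5, -2]
z = -2.25 gives h = -1.703125, negative; keep [-2.5, -2.25]
z = -2.375 gives h = 0.5957, positive; keep [-2.375, -2.25]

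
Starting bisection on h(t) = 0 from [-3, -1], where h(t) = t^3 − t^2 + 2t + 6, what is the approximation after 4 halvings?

midpoint -2: h = -10 < 0 → [-2, -1]
midpoint -1.5: h = -2.625 < 0 → [-1.5, -1]
midpoint -1.25: h = -0.015625 < 0 → [-1.25, -1]
midpoint -1.125: h = 1.0605 > 0 → [-1.25, -1.125]

-1.125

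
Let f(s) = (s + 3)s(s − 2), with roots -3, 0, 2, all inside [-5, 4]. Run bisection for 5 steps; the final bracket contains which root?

m = -0.5, f(m) = 3.125 (+); new bracket [-5, -0.5]
m = -2.75, f(m) = 3.265625 (+); new bracket [-5, -2.75]
m = -3.875, f(m) = -19.919922 (−); new bracket [-3.875, -2.75]
m = -3.3125, f(m) = -5.4993 (−); new bracket [-3.3125, -2.75]
m = -3.03125, f(m) = -0.4766 (−); new bracket [-3.03125, -2.75]

-3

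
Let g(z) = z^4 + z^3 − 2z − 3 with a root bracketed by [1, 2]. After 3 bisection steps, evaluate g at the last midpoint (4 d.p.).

z = 1.5 gives g = 2.4375, positive; keep [1, 1.5]
z = 1.25 gives g = -1.105469, negative; keep [1.25, 1.5]
z = 1.375 gives g = 0.424072, positive; keep [1.25, 1.375]

0.4241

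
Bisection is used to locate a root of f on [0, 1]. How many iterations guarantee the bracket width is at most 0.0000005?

21

Width after n steps is 1/2^n. Need 2^n ≥ 1/0.0000005 = 2000000.
2^20 = 1048576 < 2000000 ≤ 2^21 = 2097152, so n = 21.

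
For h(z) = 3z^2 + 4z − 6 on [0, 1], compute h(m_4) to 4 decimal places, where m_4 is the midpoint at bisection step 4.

0.3867

h(0.5) = -3.25 < 0, so the root lies in [0.5, 1]
h(0.75) = -1.3125 < 0, so the root lies in [0.75, 1]
h(0.875) = -0.203125 < 0, so the root lies in [0.875, 1]
h(0.9375) = 0.3867 > 0, so the root lies in [0.875, 0.9375]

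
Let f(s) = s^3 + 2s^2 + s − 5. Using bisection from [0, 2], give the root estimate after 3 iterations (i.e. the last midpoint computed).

1.25

m = 1, f(m) = -1 (−); new bracket [1, 2]
m = 1.5, f(m) = 4.375 (+); new bracket [1, 1.5]
m = 1.25, f(m) = 1.328125 (+); new bracket [1, 1.25]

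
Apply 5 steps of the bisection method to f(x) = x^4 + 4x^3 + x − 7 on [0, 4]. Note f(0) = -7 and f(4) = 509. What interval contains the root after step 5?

[1, 1.125]

f(2) = 43 > 0, so the root lies in [0, 2]
f(1) = -1 < 0, so the root lies in [1, 2]
f(1.5) = 13.0625 > 0, so the root lies in [1, 1.5]
f(1.25) = 4.5039 > 0, so the root lies in [1, 1.25]
f(1.125) = 1.4221 > 0, so the root lies in [1, 1.125]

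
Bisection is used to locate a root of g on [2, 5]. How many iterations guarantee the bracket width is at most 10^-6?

Width after n steps is 3/2^n. Need 2^n ≥ 3/10^-6 = 3000000.
2^21 = 2097152 < 3000000 ≤ 2^22 = 4194304, so n = 22.

22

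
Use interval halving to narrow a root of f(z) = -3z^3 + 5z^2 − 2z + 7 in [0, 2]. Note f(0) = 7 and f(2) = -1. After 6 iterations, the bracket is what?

[1.9375, 1.96875]

z = 1 gives f = 7, positive; keep [1, 2]
z = 1.5 gives f = 5.125, positive; keep [1.5, 2]
z = 1.75 gives f = 2.734375, positive; keep [1.75, 2]
z = 1.875 gives f = 1.0527, positive; keep [1.875, 2]
z = 1.9375 gives f = 0.075, positive; keep [1.9375, 2]
z = 1.96875 gives f = -0.4501, negative; keep [1.9375, 1.96875]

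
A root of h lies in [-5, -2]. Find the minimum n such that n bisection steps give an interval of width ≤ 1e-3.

Width after n steps is 3/2^n. Need 2^n ≥ 3/1e-3 = 3000.
2^11 = 2048 < 3000 ≤ 2^12 = 4096, so n = 12.

12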